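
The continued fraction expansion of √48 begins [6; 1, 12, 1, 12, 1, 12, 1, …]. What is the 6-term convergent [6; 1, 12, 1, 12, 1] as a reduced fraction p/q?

Start with 1.
12 + 1/(1/1) = 12 + 1/1 = 13/1
1 + 1/(13/1) = 1 + 1/13 = 14/13
12 + 1/(14/13) = 12 + 13/14 = 181/14
1 + 1/(181/14) = 1 + 14/181 = 195/181
6 + 1/(195/181) = 6 + 181/195 = 1351/195

1351/195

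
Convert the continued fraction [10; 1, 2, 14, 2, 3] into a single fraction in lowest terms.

Compute successive convergents:
a_0 = 10: 10/1
a_1 = 1: 11/1
a_2 = 2: 32/3
a_3 = 14: 459/43
a_4 = 2: 950/89
a_5 = 3: 3309/310

3309/310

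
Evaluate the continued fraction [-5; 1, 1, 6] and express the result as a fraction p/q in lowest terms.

Build up convergents one term at a time:
a_0 = -5: -5/1
a_1 = 1: -4/1
a_2 = 1: -9/2
a_3 = 6: -58/13

-58/13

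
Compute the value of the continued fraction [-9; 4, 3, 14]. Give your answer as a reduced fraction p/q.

-1631/186

Start with 14.
3 + 1/(14/1) = 3 + 1/14 = 43/14
4 + 1/(43/14) = 4 + 14/43 = 186/43
-9 + 1/(186/43) = -9 + 43/186 = -1631/186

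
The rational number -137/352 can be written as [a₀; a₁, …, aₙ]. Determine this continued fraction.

Apply division with remainder until the remainder is 0:
-137 = -1·352 + 215, so a_0 = -1
352 = 1·215 + 137, so a_1 = 1
215 = 1·137 + 78, so a_2 = 1
137 = 1·78 + 59, so a_3 = 1
78 = 1·59 + 19, so a_4 = 1
59 = 3·19 + 2, so a_5 = 3
19 = 9·2 + 1, so a_6 = 9
2 = 2·1 + 0, so a_7 = 2

[-1; 1, 1, 1, 1, 3, 9, 2]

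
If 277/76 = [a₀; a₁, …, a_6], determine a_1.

1

277 ÷ 76 → quotient 3, remainder 49
76 ÷ 49 → quotient 1, remainder 27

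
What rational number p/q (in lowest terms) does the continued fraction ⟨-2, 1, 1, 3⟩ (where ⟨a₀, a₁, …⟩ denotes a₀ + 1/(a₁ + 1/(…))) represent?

-10/7

a_0 = -2: -2/1
a_1 = 1: -1/1
a_2 = 1: -3/2
a_3 = 3: -10/7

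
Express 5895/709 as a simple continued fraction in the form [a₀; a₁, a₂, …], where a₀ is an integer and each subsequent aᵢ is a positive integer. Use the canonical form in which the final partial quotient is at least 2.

5895 ÷ 709 → quotient 8, remainder 223
709 ÷ 223 → quotient 3, remainder 40
223 ÷ 40 → quotient 5, remainder 23
40 ÷ 23 → quotient 1, remainder 17
23 ÷ 17 → quotient 1, remainder 6
17 ÷ 6 → quotient 2, remainder 5
6 ÷ 5 → quotient 1, remainder 1
5 ÷ 1 → quotient 5, remainder 0

[8; 3, 5, 1, 1, 2, 1, 5]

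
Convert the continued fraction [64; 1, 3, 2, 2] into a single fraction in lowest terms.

Start with 2.
2 + 1/(2/1) = 2 + 1/2 = 5/2
3 + 1/(5/2) = 3 + 2/5 = 17/5
1 + 1/(17/5) = 1 + 5/17 = 22/17
64 + 1/(22/17) = 64 + 17/22 = 1425/22

1425/22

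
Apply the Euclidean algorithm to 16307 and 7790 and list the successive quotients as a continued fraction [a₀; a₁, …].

16307 = 2·7790 + 727, so a_0 = 2
7790 = 10·727 + 520, so a_1 = 10
727 = 1·520 + 207, so a_2 = 1
520 = 2·207 + 106, so a_3 = 2
207 = 1·106 + 101, so a_4 = 1
106 = 1·101 + 5, so a_5 = 1
101 = 20·5 + 1, so a_6 = 20
5 = 5·1 + 0, so a_7 = 5

[2; 10, 1, 2, 1, 1, 20, 5]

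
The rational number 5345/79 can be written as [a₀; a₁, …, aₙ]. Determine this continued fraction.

[67; 1, 1, 1, 12, 2]

⌊5345/79⌋ = 67, remainder 52
⌊79/52⌋ = 1, remainder 27
⌊52/27⌋ = 1, remainder 25
⌊27/25⌋ = 1, remainder 2
⌊25/2⌋ = 12, remainder 1
⌊2/1⌋ = 2, remainder 0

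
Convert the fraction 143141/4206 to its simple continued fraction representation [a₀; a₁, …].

[34; 30, 1, 2, 2, 1, 13]

Run the Euclidean algorithm, recording each quotient:
143141 = 34·4206 + 137, so a_0 = 34
4206 = 30·137 + 96, so a_1 = 30
137 = 1·96 + 41, so a_2 = 1
96 = 2·41 + 14, so a_3 = 2
41 = 2·14 + 13, so a_4 = 2
14 = 1·13 + 1, so a_5 = 1
13 = 13·1 + 0, so a_6 = 13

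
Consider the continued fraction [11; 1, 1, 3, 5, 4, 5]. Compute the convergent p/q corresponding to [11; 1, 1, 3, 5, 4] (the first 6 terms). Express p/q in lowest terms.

a_0 = 11: 11/1
a_1 = 1: 12/1
a_2 = 1: 23/2
a_3 = 3: 81/7
a_4 = 5: 428/37
a_5 = 4: 1793/155

1793/155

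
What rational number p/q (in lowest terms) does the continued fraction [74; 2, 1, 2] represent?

595/8

Start with 2.
1 + 1/(2/1) = 1 + 1/2 = 3/2
2 + 1/(3/2) = 2 + 2/3 = 8/3
74 + 1/(8/3) = 74 + 3/8 = 595/8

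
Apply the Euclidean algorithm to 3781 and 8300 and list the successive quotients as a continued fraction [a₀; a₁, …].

[0; 2, 5, 8, 9, 10]

Run the Euclidean algorithm, recording each quotient:
3781 ÷ 8300 → quotient 0, remainder 3781
8300 ÷ 3781 → quotient 2, remainder 738
3781 ÷ 738 → quotient 5, remainder 91
738 ÷ 91 → quotient 8, remainder 10
91 ÷ 10 → quotient 9, remainder 1
10 ÷ 1 → quotient 10, remainder 0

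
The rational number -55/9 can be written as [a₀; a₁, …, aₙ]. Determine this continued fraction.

-55 = -7·9 + 8, so a_0 = -7
9 = 1·8 + 1, so a_1 = 1
8 = 8·1 + 0, so a_2 = 8

[-7; 1, 8]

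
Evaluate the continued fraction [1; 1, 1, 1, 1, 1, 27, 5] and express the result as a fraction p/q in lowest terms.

Compute successive convergents:
a_0 = 1: 1/1
a_1 = 1: 2/1
a_2 = 1: 3/2
a_3 = 1: 5/3
a_4 = 1: 8/5
a_5 = 1: 13/8
a_6 = 27: 359/221
a_7 = 5: 1808/1113

1808/1113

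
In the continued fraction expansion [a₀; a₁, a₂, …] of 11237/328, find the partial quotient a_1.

11237 = 34·328 + 85, so a_0 = 34
328 = 3·85 + 73, so a_1 = 3

3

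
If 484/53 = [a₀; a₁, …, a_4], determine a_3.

1

Repeatedly divide and take the remainder:
484 = 9·53 + 7, so a_0 = 9
53 = 7·7 + 4, so a_1 = 7
7 = 1·4 + 3, so a_2 = 1
4 = 1·3 + 1, so a_3 = 1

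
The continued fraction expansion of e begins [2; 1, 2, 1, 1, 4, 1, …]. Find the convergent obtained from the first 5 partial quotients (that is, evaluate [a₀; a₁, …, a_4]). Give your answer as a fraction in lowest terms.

19/7

Build up convergents one term at a time:
a_0 = 2: 2/1
a_1 = 1: 3/1
a_2 = 2: 8/3
a_3 = 1: 11/4
a_4 = 1: 19/7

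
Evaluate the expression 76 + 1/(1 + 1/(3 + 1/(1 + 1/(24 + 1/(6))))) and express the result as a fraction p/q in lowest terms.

Compute successive convergents:
a_0 = 76: 76/1
a_1 = 1: 77/1
a_2 = 3: 307/4
a_3 = 1: 384/5
a_4 = 24: 9523/124
a_5 = 6: 57522/749

57522/749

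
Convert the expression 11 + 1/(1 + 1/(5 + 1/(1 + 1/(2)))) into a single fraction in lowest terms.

237/20

Collapse the nested fraction from the inside out:
Start with 2.
1 + 1/(2/1) = 1 + 1/2 = 3/2
5 + 1/(3/2) = 5 + 2/3 = 17/3
1 + 1/(17/3) = 1 + 3/17 = 20/17
11 + 1/(20/17) = 11 + 17/20 = 237/20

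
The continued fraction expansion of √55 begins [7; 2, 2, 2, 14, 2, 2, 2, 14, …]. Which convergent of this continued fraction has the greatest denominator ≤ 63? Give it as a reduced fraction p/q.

a_0 = 7: 7/1  (≤ bound)
a_1 = 2: 15/2  (≤ bound)
a_2 = 2: 37/5  (≤ bound)
a_3 = 2: 89/12  (≤ bound)
a_4 = 14: 1283/173  (> 63, stop)

89/12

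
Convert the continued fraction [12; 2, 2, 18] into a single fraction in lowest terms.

Start with 18.
2 + 1/(18/1) = 2 + 1/18 = 37/18
2 + 1/(37/18) = 2 + 18/37 = 92/37
12 + 1/(92/37) = 12 + 37/92 = 1141/92

1141/92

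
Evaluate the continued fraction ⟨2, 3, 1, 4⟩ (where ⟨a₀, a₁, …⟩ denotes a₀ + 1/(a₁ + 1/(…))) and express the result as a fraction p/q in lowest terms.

a_0 = 2: 2/1
a_1 = 3: 7/3
a_2 = 1: 9/4
a_3 = 4: 43/19

43/19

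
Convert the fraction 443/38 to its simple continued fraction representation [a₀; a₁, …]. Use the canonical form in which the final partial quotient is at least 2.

[11; 1, 1, 1, 12]

Repeatedly divide and take the remainder:
443 = 11·38 + 25, so a_0 = 11
38 = 1·25 + 13, so a_1 = 1
25 = 1·13 + 12, so a_2 = 1
13 = 1·12 + 1, so a_3 = 1
12 = 12·1 + 0, so a_4 = 12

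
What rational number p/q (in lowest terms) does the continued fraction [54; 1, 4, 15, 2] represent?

8604/157

a_0 = 54: 54/1
a_1 = 1: 55/1
a_2 = 4: 274/5
a_3 = 15: 4165/76
a_4 = 2: 8604/157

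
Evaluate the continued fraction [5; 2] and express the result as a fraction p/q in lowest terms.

Compute successive convergents:
a_0 = 5: 5/1
a_1 = 2: 11/2

11/2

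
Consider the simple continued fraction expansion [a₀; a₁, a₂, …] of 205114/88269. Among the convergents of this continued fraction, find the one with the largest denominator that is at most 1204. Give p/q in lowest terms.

a_0 = 2: 2/1  (≤ bound)
a_1 = 3: 7/3  (≤ bound)
a_2 = 11: 79/34  (≤ bound)
a_3 = 4: 323/139  (≤ bound)
a_4 = 15: 4924/2119  (> 1204, stop)

323/139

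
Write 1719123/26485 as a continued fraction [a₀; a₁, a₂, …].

[64; 1, 10, 38, 7, 1, 7]

Apply division with remainder until the remainder is 0:
1719123 = 64·26485 + 24083, so a_0 = 64
26485 = 1·24083 + 2402, so a_1 = 1
24083 = 10·2402 + 63, so a_2 = 10
2402 = 38·63 + 8, so a_3 = 38
63 = 7·8 + 7, so a_4 = 7
8 = 1·7 + 1, so a_5 = 1
7 = 7·1 + 0, so a_6 = 7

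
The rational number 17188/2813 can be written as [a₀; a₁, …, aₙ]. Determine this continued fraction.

[6; 9, 13, 2, 11]

17188 = 6·2813 + 310, so a_0 = 6
2813 = 9·310 + 23, so a_1 = 9
310 = 13·23 + 11, so a_2 = 13
23 = 2·11 + 1, so a_3 = 2
11 = 11·1 + 0, so a_4 = 11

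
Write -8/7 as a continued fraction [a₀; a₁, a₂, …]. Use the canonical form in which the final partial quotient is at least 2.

[-2; 1, 6]

-8 = -2·7 + 6, so a_0 = -2
7 = 1·6 + 1, so a_1 = 1
6 = 6·1 + 0, so a_2 = 6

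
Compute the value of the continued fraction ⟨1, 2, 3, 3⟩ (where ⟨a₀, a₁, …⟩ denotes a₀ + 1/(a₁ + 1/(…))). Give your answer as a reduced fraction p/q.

33/23

Start with 3.
3 + 1/(3/1) = 3 + 1/3 = 10/3
2 + 1/(10/3) = 2 + 3/10 = 23/10
1 + 1/(23/10) = 1 + 10/23 = 33/23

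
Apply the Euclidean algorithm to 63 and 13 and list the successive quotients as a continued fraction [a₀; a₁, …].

63 = 4·13 + 11, so a_0 = 4
13 = 1·11 + 2, so a_1 = 1
11 = 5·2 + 1, so a_2 = 5
2 = 2·1 + 0, so a_3 = 2

[4; 1, 5, 2]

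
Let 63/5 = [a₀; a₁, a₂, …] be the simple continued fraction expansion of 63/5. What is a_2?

1

Repeatedly divide and take the remainder:
⌊63/5⌋ = 12, remainder 3
⌊5/3⌋ = 1, remainder 2
⌊3/2⌋ = 1, remainder 1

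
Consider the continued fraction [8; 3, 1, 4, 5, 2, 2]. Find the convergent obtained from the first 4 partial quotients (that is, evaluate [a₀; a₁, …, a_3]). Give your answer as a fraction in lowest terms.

Collapse the nested fraction from the inside out:
Start with 4.
1 + 1/(4/1) = 1 + 1/4 = 5/4
3 + 1/(5/4) = 3 + 4/5 = 19/5
8 + 1/(19/5) = 8 + 5/19 = 157/19

157/19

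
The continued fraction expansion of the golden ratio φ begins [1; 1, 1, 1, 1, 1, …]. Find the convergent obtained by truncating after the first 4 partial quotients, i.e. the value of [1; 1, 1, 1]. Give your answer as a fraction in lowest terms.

Compute successive convergents:
a_0 = 1: 1/1
a_1 = 1: 2/1
a_2 = 1: 3/2
a_3 = 1: 5/3

5/3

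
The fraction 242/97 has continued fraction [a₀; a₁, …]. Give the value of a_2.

48

Apply division with remainder until the remainder is 0:
242 = 2·97 + 48, so a_0 = 2
97 = 2·48 + 1, so a_1 = 2
48 = 48·1 + 0, so a_2 = 48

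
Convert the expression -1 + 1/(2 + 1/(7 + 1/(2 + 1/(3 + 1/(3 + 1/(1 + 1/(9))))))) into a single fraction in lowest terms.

-2471/4649

Compute successive convergents:
a_0 = -1: -1/1
a_1 = 2: -1/2
a_2 = 7: -8/15
a_3 = 2: -17/32
a_4 = 3: -59/111
a_5 = 3: -194/365
a_6 = 1: -253/476
a_7 = 9: -2471/4649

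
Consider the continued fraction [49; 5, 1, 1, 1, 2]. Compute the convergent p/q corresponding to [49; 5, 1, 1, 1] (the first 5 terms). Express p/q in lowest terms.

a_0 = 49: 49/1
a_1 = 5: 246/5
a_2 = 1: 295/6
a_3 = 1: 541/11
a_4 = 1: 836/17

836/17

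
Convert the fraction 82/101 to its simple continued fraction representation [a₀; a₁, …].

82 ÷ 101 → quotient 0, remainder 82
101 ÷ 82 → quotient 1, remainder 19
82 ÷ 19 → quotient 4, remainder 6
19 ÷ 6 → quotient 3, remainder 1
6 ÷ 1 → quotient 6, remainder 0

[0; 1, 4, 3, 6]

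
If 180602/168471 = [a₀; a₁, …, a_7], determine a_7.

3

⌊180602/168471⌋ = 1, remainder 12131
⌊168471/12131⌋ = 13, remainder 10768
⌊12131/10768⌋ = 1, remainder 1363
⌊10768/1363⌋ = 7, remainder 1227
⌊1363/1227⌋ = 1, remainder 136
⌊1227/136⌋ = 9, remainder 3
⌊136/3⌋ = 45, remainder 1
⌊3/1⌋ = 3, remainder 0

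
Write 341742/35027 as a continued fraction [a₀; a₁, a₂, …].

Repeatedly divide and take the remainder:
341742 ÷ 35027 → quotient 9, remainder 26499
35027 ÷ 26499 → quotient 1, remainder 8528
26499 ÷ 8528 → quotient 3, remainder 915
8528 ÷ 915 → quotient 9, remainder 293
915 ÷ 293 → quotient 3, remainder 36
293 ÷ 36 → quotient 8, remainder 5
36 ÷ 5 → quotient 7, remainder 1
5 ÷ 1 → quotient 5, remainder 0

[9; 1, 3, 9, 3, 8, 7, 5]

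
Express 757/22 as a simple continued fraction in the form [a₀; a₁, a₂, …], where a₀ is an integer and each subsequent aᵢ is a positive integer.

757 ÷ 22 → quotient 34, remainder 9
22 ÷ 9 → quotient 2, remainder 4
9 ÷ 4 → quotient 2, remainder 1
4 ÷ 1 → quotient 4, remainder 0

[34; 2, 2, 4]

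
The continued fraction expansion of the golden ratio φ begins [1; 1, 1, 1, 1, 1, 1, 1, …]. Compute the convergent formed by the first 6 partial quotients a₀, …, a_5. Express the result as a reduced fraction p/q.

13/8

a_0 = 1: 1/1
a_1 = 1: 2/1
a_2 = 1: 3/2
a_3 = 1: 5/3
a_4 = 1: 8/5
a_5 = 1: 13/8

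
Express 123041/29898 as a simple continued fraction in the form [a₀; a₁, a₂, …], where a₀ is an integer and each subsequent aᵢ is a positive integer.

[4; 8, 1, 2, 57, 6, 1, 2]

⌊123041/29898⌋ = 4, remainder 3449
⌊29898/3449⌋ = 8, remainder 2306
⌊3449/2306⌋ = 1, remainder 1143
⌊2306/1143⌋ = 2, remainder 20
⌊1143/20⌋ = 57, remainder 3
⌊20/3⌋ = 6, remainder 2
⌊3/2⌋ = 1, remainder 1
⌊2/1⌋ = 2, remainder 0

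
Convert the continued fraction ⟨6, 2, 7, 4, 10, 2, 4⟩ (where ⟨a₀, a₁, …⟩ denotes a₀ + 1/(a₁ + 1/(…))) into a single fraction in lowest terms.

38567/5963

Work from the innermost term outward:
Start with 4.
2 + 1/(4/1) = 2 + 1/4 = 9/4
10 + 1/(9/4) = 10 + 4/9 = 94/9
4 + 1/(94/9) = 4 + 9/94 = 385/94
7 + 1/(385/94) = 7 + 94/385 = 2789/385
2 + 1/(2789/385) = 2 + 385/2789 = 5963/2789
6 + 1/(5963/2789) = 6 + 2789/5963 = 38567/5963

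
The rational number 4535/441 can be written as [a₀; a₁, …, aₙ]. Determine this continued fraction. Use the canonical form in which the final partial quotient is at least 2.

⌊4535/441⌋ = 10, remainder 125
⌊441/125⌋ = 3, remainder 66
⌊125/66⌋ = 1, remainder 59
⌊66/59⌋ = 1, remainder 7
⌊59/7⌋ = 8, remainder 3
⌊7/3⌋ = 2, remainder 1
⌊3/1⌋ = 3, remainder 0

[10; 3, 1, 1, 8, 2, 3]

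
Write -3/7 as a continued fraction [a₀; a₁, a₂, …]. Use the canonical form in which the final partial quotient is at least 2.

[-1; 1, 1, 3]

-3 ÷ 7 → quotient -1, remainder 4
7 ÷ 4 → quotient 1, remainder 3
4 ÷ 3 → quotient 1, remainder 1
3 ÷ 1 → quotient 3, remainder 0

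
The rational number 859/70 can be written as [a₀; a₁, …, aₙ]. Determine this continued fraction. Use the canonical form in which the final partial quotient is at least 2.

Repeatedly divide and take the remainder:
859 ÷ 70 → quotient 12, remainder 19
70 ÷ 19 → quotient 3, remainder 13
19 ÷ 13 → quotient 1, remainder 6
13 ÷ 6 → quotient 2, remainder 1
6 ÷ 1 → quotient 6, remainder 0

[12; 3, 1, 2, 6]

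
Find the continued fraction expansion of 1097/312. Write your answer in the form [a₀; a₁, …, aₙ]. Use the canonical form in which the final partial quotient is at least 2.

Run the Euclidean algorithm, recording each quotient:
1097 ÷ 312 → quotient 3, remainder 161
312 ÷ 161 → quotient 1, remainder 151
161 ÷ 151 → quotient 1, remainder 10
151 ÷ 10 → quotient 15, remainder 1
10 ÷ 1 → quotient 10, remainder 0

[3; 1, 1, 15, 10]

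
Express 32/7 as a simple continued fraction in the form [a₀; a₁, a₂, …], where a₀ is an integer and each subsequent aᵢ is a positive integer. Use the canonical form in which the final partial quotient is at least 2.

Apply division with remainder until the remainder is 0:
32 ÷ 7 → quotient 4, remainder 4
7 ÷ 4 → quotient 1, remainder 3
4 ÷ 3 → quotient 1, remainder 1
3 ÷ 1 → quotient 3, remainder 0

[4; 1, 1, 3]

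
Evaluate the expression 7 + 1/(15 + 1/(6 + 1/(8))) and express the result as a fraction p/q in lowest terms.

5250/743

Work from the innermost term outward:
Start with 8.
6 + 1/(8/1) = 6 + 1/8 = 49/8
15 + 1/(49/8) = 15 + 8/49 = 743/49
7 + 1/(743/49) = 7 + 49/743 = 5250/743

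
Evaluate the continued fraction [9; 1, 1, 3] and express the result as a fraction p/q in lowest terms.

67/7

Compute successive convergents:
a_0 = 9: 9/1
a_1 = 1: 10/1
a_2 = 1: 19/2
a_3 = 3: 67/7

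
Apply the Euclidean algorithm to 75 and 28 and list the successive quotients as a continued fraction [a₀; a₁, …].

[2; 1, 2, 9]

75 ÷ 28 → quotient 2, remainder 19
28 ÷ 19 → quotient 1, remainder 9
19 ÷ 9 → quotient 2, remainder 1
9 ÷ 1 → quotient 9, remainder 0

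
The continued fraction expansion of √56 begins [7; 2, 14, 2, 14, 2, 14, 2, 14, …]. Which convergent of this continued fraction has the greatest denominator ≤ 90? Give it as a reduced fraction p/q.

a_0 = 7: 7/1  (≤ bound)
a_1 = 2: 15/2  (≤ bound)
a_2 = 14: 217/29  (≤ bound)
a_3 = 2: 449/60  (≤ bound)
a_4 = 14: 6503/869  (> 90, stop)

449/60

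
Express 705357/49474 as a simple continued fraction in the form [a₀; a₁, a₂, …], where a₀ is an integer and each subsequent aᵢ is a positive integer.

705357 ÷ 49474 → quotient 14, remainder 12721
49474 ÷ 12721 → quotient 3, remainder 11311
12721 ÷ 11311 → quotient 1, remainder 1410
11311 ÷ 1410 → quotient 8, remainder 31
1410 ÷ 31 → quotient 45, remainder 15
31 ÷ 15 → quotient 2, remainder 1
15 ÷ 1 → quotient 15, remainder 0

[14; 3, 1, 8, 45, 2, 15]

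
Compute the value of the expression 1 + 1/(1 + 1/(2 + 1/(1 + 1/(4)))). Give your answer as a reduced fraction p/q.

Start with 4.
1 + 1/(4/1) = 1 + 1/4 = 5/4
2 + 1/(5/4) = 2 + 4/5 = 14/5
1 + 1/(14/5) = 1 + 5/14 = 19/14
1 + 1/(19/14) = 1 + 14/19 = 33/19

33/19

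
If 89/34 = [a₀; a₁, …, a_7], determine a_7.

⌊89/34⌋ = 2, remainder 21
⌊34/21⌋ = 1, remainder 13
⌊21/13⌋ = 1, remainder 8
⌊13/8⌋ = 1, remainder 5
⌊8/5⌋ = 1, remainder 3
⌊5/3⌋ = 1, remainder 2
⌊3/2⌋ = 1, remainder 1
⌊2/1⌋ = 2, remainder 0

2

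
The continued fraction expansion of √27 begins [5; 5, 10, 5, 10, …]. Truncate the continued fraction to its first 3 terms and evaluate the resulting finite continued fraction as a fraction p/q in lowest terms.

265/51

Use the convergent recurrence hₖ = aₖ·hₖ₋₁ + hₖ₋₂ (and likewise for the denominators kₖ):
a_0 = 5: 5/1
a_1 = 5: 26/5
a_2 = 10: 265/51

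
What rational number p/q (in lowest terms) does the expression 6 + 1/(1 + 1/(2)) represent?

20/3

Build up convergents one term at a time:
a_0 = 6: 6/1
a_1 = 1: 7/1
a_2 = 2: 20/3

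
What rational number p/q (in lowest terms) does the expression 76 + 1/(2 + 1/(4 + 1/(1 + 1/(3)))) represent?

3211/42

Work from the innermost term outward:
Start with 3.
1 + 1/(3/1) = 1 + 1/3 = 4/3
4 + 1/(4/3) = 4 + 3/4 = 19/4
2 + 1/(19/4) = 2 + 4/19 = 42/19
76 + 1/(42/19) = 76 + 19/42 = 3211/42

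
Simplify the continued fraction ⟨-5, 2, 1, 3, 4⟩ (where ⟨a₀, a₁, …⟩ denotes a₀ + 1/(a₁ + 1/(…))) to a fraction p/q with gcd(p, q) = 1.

Start with 4.
3 + 1/(4/1) = 3 + 1/4 = 13/4
1 + 1/(13/4) = 1 + 4/13 = 17/13
2 + 1/(17/13) = 2 + 13/17 = 47/17
-5 + 1/(47/17) = -5 + 17/47 = -218/47

-218/47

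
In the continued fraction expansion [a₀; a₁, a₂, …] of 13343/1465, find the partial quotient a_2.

13343 = 9·1465 + 158, so a_0 = 9
1465 = 9·158 + 43, so a_1 = 9
158 = 3·43 + 29, so a_2 = 3

3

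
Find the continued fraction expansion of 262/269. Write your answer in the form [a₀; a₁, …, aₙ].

[0; 1, 37, 2, 3]

262 = 0·269 + 262, so a_0 = 0
269 = 1·262 + 7, so a_1 = 1
262 = 37·7 + 3, so a_2 = 37
7 = 2·3 + 1, so a_3 = 2
3 = 3·1 + 0, so a_4 = 3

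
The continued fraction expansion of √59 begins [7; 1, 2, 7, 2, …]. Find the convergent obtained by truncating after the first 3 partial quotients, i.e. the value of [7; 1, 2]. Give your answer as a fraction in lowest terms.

23/3

Use the convergent recurrence hₖ = aₖ·hₖ₋₁ + hₖ₋₂ (and likewise for the denominators kₖ):
a_0 = 7: 7/1
a_1 = 1: 8/1
a_2 = 2: 23/3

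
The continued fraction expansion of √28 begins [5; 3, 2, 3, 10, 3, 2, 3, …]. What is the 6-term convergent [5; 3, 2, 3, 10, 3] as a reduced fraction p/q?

4048/765

a_0 = 5: 5/1
a_1 = 3: 16/3
a_2 = 2: 37/7
a_3 = 3: 127/24
a_4 = 10: 1307/247
a_5 = 3: 4048/765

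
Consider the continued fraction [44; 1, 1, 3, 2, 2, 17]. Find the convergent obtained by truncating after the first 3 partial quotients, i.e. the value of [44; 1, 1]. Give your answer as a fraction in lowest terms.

Work from the innermost term outward:
Start with 1.
1 + 1/(1/1) = 1 + 1/1 = 2/1
44 + 1/(2/1) = 44 + 1/2 = 89/2

89/2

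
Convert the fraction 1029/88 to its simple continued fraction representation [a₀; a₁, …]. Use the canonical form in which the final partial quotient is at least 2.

1029 ÷ 88 → quotient 11, remainder 61
88 ÷ 61 → quotient 1, remainder 27
61 ÷ 27 → quotient 2, remainder 7
27 ÷ 7 → quotient 3, remainder 6
7 ÷ 6 → quotient 1, remainder 1
6 ÷ 1 → quotient 6, remainder 0

[11; 1, 2, 3, 1, 6]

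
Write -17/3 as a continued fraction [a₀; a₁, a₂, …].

Run the Euclidean algorithm, recording each quotient:
-17 = -6·3 + 1, so a_0 = -6
3 = 3·1 + 0, so a_1 = 3

[-6; 3]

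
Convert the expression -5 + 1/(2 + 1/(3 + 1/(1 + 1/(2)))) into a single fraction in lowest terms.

Build up convergents one term at a time:
a_0 = -5: -5/1
a_1 = 2: -9/2
a_2 = 3: -32/7
a_3 = 1: -41/9
a_4 = 2: -114/25

-114/25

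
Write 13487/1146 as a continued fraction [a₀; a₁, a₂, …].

[11; 1, 3, 3, 12, 3, 2]

13487 ÷ 1146 → quotient 11, remainder 881
1146 ÷ 881 → quotient 1, remainder 265
881 ÷ 265 → quotient 3, remainder 86
265 ÷ 86 → quotient 3, remainder 7
86 ÷ 7 → quotient 12, remainder 2
7 ÷ 2 → quotient 3, remainder 1
2 ÷ 1 → quotient 2, remainder 0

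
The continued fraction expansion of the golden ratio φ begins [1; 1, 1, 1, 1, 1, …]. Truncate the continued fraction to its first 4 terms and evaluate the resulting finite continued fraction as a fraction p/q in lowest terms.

5/3

a_0 = 1: 1/1
a_1 = 1: 2/1
a_2 = 1: 3/2
a_3 = 1: 5/3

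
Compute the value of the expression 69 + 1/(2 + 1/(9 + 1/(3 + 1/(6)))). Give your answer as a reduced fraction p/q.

25914/373

Start with 6.
3 + 1/(6/1) = 3 + 1/6 = 19/6
9 + 1/(19/6) = 9 + 6/19 = 177/19
2 + 1/(177/19) = 2 + 19/177 = 373/177
69 + 1/(373/177) = 69 + 177/373 = 25914/373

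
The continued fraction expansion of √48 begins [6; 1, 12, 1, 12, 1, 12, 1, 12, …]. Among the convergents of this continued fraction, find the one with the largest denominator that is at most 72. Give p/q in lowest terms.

97/14

a_0 = 6: 6/1  (≤ bound)
a_1 = 1: 7/1  (≤ bound)
a_2 = 12: 90/13  (≤ bound)
a_3 = 1: 97/14  (≤ bound)
a_4 = 12: 1254/181  (> 72, stop)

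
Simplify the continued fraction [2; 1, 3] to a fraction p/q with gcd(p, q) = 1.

11/4

Start with 3.
1 + 1/(3/1) = 1 + 1/3 = 4/3
2 + 1/(4/3) = 2 + 3/4 = 11/4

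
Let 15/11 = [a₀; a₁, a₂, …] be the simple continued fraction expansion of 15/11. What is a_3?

3

⌊15/11⌋ = 1, remainder 4
⌊11/4⌋ = 2, remainder 3
⌊4/3⌋ = 1, remainder 1
⌊3/1⌋ = 3, remainder 0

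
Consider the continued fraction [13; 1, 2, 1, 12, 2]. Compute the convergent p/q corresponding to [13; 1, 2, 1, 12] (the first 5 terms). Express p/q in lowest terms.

701/51

a_0 = 13: 13/1
a_1 = 1: 14/1
a_2 = 2: 41/3
a_3 = 1: 55/4
a_4 = 12: 701/51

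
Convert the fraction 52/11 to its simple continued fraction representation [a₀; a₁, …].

Apply division with remainder until the remainder is 0:
⌊52/11⌋ = 4, remainder 8
⌊11/8⌋ = 1, remainder 3
⌊8/3⌋ = 2, remainder 2
⌊3/2⌋ = 1, remainder 1
⌊2/1⌋ = 2, remainder 0

[4; 1, 2, 1, 2]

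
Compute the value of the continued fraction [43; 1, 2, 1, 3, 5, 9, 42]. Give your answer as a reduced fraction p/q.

Start with 42.
9 + 1/(42/1) = 9 + 1/42 = 379/42
5 + 1/(379/42) = 5 + 42/379 = 1937/379
3 + 1/(1937/379) = 3 + 379/1937 = 6190/1937
1 + 1/(6190/1937) = 1 + 1937/6190 = 8127/6190
2 + 1/(8127/6190) = 2 + 6190/8127 = 22444/8127
1 + 1/(22444/8127) = 1 + 8127/22444 = 30571/22444
43 + 1/(30571/22444) = 43 + 22444/30571 = 1336997/30571

1336997/30571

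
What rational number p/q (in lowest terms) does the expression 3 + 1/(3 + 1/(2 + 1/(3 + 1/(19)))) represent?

Start with 19.
3 + 1/(19/1) = 3 + 1/19 = 58/19
2 + 1/(58/19) = 2 + 19/58 = 135/58
3 + 1/(135/58) = 3 + 58/135 = 463/135
3 + 1/(463/135) = 3 + 135/463 = 1524/463

1524/463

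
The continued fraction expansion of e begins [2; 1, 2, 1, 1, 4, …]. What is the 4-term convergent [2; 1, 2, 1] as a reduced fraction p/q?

Work from the innermost term outward:
Start with 1.
2 + 1/(1/1) = 2 + 1/1 = 3/1
1 + 1/(3/1) = 1 + 1/3 = 4/3
2 + 1/(4/3) = 2 + 3/4 = 11/4

11/4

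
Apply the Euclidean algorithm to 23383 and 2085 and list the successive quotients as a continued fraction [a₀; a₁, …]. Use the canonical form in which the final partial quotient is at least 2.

[11; 4, 1, 1, 1, 8, 8, 2]

⌊23383/2085⌋ = 11, remainder 448
⌊2085/448⌋ = 4, remainder 293
⌊448/293⌋ = 1, remainder 155
⌊293/155⌋ = 1, remainder 138
⌊155/138⌋ = 1, remainder 17
⌊138/17⌋ = 8, remainder 2
⌊17/2⌋ = 8, remainder 1
⌊2/1⌋ = 2, remainder 0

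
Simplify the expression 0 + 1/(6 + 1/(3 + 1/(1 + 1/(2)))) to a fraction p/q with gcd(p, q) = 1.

Start with 2.
1 + 1/(2/1) = 1 + 1/2 = 3/2
3 + 1/(3/2) = 3 + 2/3 = 11/3
6 + 1/(11/3) = 6 + 3/11 = 69/11
0 + 1/(69/11) = 0 + 11/69 = 11/69

11/69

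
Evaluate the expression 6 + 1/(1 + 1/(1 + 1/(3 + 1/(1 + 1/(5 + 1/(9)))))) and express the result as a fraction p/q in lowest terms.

Start with 9.
5 + 1/(9/1) = 5 + 1/9 = 46/9
1 + 1/(46/9) = 1 + 9/46 = 55/46
3 + 1/(55/46) = 3 + 46/55 = 211/55
1 + 1/(211/55) = 1 + 55/211 = 266/211
1 + 1/(266/211) = 1 + 211/266 = 477/266
6 + 1/(477/266) = 6 + 266/477 = 3128/477

3128/477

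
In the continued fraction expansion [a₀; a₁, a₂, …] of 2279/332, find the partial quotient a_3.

2

Run the Euclidean algorithm, recording each quotient:
2279 ÷ 332 → quotient 6, remainder 287
332 ÷ 287 → quotient 1, remainder 45
287 ÷ 45 → quotient 6, remainder 17
45 ÷ 17 → quotient 2, remainder 11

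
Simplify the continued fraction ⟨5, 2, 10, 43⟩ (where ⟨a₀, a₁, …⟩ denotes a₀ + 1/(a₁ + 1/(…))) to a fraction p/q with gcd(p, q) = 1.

Start with 43.
10 + 1/(43/1) = 10 + 1/43 = 431/43
2 + 1/(431/43) = 2 + 43/431 = 905/431
5 + 1/(905/431) = 5 + 431/905 = 4956/905

4956/905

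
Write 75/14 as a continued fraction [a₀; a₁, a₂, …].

Apply division with remainder until the remainder is 0:
⌊75/14⌋ = 5, remainder 5
⌊14/5⌋ = 2, remainder 4
⌊5/4⌋ = 1, remainder 1
⌊4/1⌋ = 4, remainder 0

[5; 2, 1, 4]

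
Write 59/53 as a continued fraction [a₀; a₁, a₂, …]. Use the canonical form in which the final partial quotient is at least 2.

59 ÷ 53 → quotient 1, remainder 6
53 ÷ 6 → quotient 8, remainder 5
6 ÷ 5 → quotient 1, remainder 1
5 ÷ 1 → quotient 5, remainder 0

[1; 8, 1, 5]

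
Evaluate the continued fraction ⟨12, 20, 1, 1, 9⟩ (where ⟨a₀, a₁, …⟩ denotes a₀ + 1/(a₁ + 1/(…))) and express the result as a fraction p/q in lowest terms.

Build up convergents one term at a time:
a_0 = 12: 12/1
a_1 = 20: 241/20
a_2 = 1: 253/21
a_3 = 1: 494/41
a_4 = 9: 4699/390

4699/390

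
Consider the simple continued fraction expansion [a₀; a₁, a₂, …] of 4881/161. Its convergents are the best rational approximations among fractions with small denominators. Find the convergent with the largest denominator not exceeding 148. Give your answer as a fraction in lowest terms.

1819/60

List convergents until the denominator exceeds the bound:
a_0 = 30: 30/1  (≤ bound)
a_1 = 3: 91/3  (≤ bound)
a_2 = 6: 576/19  (≤ bound)
a_3 = 2: 1243/41  (≤ bound)
a_4 = 1: 1819/60  (≤ bound)
a_5 = 2: 4881/161  (> 148, stop)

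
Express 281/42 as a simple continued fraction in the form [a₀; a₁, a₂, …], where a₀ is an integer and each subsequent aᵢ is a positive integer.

[6; 1, 2, 4, 3]

Run the Euclidean algorithm, recording each quotient:
⌊281/42⌋ = 6, remainder 29
⌊42/29⌋ = 1, remainder 13
⌊29/13⌋ = 2, remainder 3
⌊13/3⌋ = 4, remainder 1
⌊3/1⌋ = 3, remainder 0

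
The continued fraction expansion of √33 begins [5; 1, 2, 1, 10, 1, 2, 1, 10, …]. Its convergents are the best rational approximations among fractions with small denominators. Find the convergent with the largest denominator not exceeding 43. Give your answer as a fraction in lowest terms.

247/43

List convergents until the denominator exceeds the bound:
a_0 = 5: 5/1  (≤ bound)
a_1 = 1: 6/1  (≤ bound)
a_2 = 2: 17/3  (≤ bound)
a_3 = 1: 23/4  (≤ bound)
a_4 = 10: 247/43  (≤ bound)
a_5 = 1: 270/47  (> 43, stop)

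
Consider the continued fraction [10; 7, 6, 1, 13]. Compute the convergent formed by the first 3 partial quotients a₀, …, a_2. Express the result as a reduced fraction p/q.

436/43

Build up convergents one term at a time:
a_0 = 10: 10/1
a_1 = 7: 71/7
a_2 = 6: 436/43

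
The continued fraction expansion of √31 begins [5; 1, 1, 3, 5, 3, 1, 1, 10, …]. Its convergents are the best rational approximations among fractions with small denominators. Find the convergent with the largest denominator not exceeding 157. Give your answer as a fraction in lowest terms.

863/155

List convergents until the denominator exceeds the bound:
a_0 = 5: 5/1  (≤ bound)
a_1 = 1: 6/1  (≤ bound)
a_2 = 1: 11/2  (≤ bound)
a_3 = 3: 39/7  (≤ bound)
a_4 = 5: 206/37  (≤ bound)
a_5 = 3: 657/118  (≤ bound)
a_6 = 1: 863/155  (≤ bound)
a_7 = 1: 1520/273  (> 157, stop)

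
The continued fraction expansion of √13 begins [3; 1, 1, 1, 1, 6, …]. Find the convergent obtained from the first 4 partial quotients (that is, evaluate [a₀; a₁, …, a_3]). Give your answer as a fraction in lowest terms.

11/3

a_0 = 3: 3/1
a_1 = 1: 4/1
a_2 = 1: 7/2
a_3 = 1: 11/3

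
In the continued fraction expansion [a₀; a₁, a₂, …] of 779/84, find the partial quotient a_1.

779 ÷ 84 → quotient 9, remainder 23
84 ÷ 23 → quotient 3, remainder 15

3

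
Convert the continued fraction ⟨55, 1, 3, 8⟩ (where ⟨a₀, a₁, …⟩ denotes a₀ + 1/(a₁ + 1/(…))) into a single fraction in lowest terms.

a_0 = 55: 55/1
a_1 = 1: 56/1
a_2 = 3: 223/4
a_3 = 8: 1840/33

1840/33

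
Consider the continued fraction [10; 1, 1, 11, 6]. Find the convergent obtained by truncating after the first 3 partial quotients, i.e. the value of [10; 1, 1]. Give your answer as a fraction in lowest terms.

21/2

Compute successive convergents:
a_0 = 10: 10/1
a_1 = 1: 11/1
a_2 = 1: 21/2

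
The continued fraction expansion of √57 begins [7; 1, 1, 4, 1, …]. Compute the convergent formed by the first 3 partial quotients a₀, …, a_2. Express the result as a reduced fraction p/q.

Start with 1.
1 + 1/(1/1) = 1 + 1/1 = 2/1
7 + 1/(2/1) = 7 + 1/2 = 15/2

15/2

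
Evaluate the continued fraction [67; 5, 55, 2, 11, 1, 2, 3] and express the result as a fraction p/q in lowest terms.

4564780/67929

a_0 = 67: 67/1
a_1 = 5: 336/5
a_2 = 55: 18547/276
a_3 = 2: 37430/557
a_4 = 11: 430277/6403
a_5 = 1: 467707/6960
a_6 = 2: 1365691/20323
a_7 = 3: 4564780/67929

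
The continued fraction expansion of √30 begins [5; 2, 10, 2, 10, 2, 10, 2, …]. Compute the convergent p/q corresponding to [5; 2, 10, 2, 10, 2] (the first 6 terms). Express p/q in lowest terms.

Starting at the tail and folding back:
Start with 2.
10 + 1/(2/1) = 10 + 1/2 = 21/2
2 + 1/(21/2) = 2 + 2/21 = 44/21
10 + 1/(44/21) = 10 + 21/44 = 461/44
2 + 1/(461/44) = 2 + 44/461 = 966/461
5 + 1/(966/461) = 5 + 461/966 = 5291/966

5291/966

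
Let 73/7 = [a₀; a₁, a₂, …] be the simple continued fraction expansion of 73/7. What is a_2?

73 = 10·7 + 3, so a_0 = 10
7 = 2·3 + 1, so a_1 = 2
3 = 3·1 + 0, so a_2 = 3

3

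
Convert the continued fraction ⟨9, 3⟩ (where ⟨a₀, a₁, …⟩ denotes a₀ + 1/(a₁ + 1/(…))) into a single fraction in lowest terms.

Compute successive convergents:
a_0 = 9: 9/1
a_1 = 3: 28/3

28/3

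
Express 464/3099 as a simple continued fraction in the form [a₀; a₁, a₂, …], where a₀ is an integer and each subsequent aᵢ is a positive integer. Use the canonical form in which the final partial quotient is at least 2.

[0; 6, 1, 2, 8, 1, 3, 4]

Run the Euclidean algorithm, recording each quotient:
464 = 0·3099 + 464, so a_0 = 0
3099 = 6·464 + 315, so a_1 = 6
464 = 1·315 + 149, so a_2 = 1
315 = 2·149 + 17, so a_3 = 2
149 = 8·17 + 13, so a_4 = 8
17 = 1·13 + 4, so a_5 = 1
13 = 3·4 + 1, so a_6 = 3
4 = 4·1 + 0, so a_7 = 4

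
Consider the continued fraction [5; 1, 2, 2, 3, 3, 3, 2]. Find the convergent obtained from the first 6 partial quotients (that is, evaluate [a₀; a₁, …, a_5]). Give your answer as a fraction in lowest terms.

Use the convergent recurrence hₖ = aₖ·hₖ₋₁ + hₖ₋₂ (and likewise for the denominators kₖ):
a_0 = 5: 5/1
a_1 = 1: 6/1
a_2 = 2: 17/3
a_3 = 2: 40/7
a_4 = 3: 137/24
a_5 = 3: 451/79

451/79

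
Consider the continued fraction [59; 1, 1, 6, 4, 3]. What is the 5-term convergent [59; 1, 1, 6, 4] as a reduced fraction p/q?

3215/54

Use the convergent recurrence hₖ = aₖ·hₖ₋₁ + hₖ₋₂ (and likewise for the denominators kₖ):
a_0 = 59: 59/1
a_1 = 1: 60/1
a_2 = 1: 119/2
a_3 = 6: 774/13
a_4 = 4: 3215/54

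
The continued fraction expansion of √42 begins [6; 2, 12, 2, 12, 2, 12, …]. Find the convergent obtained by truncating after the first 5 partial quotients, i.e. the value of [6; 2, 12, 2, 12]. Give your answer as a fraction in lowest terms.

4206/649

Start with 12.
2 + 1/(12/1) = 2 + 1/12 = 25/12
12 + 1/(25/12) = 12 + 12/25 = 312/25
2 + 1/(312/25) = 2 + 25/312 = 649/312
6 + 1/(649/312) = 6 + 312/649 = 4206/649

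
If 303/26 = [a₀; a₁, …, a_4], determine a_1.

1

303 ÷ 26 → quotient 11, remainder 17
26 ÷ 17 → quotient 1, remainder 9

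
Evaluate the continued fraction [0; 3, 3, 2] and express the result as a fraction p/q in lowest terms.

Starting at the tail and folding back:
Start with 2.
3 + 1/(2/1) = 3 + 1/2 = 7/2
3 + 1/(7/2) = 3 + 2/7 = 23/7
0 + 1/(23/7) = 0 + 7/23 = 7/23

7/23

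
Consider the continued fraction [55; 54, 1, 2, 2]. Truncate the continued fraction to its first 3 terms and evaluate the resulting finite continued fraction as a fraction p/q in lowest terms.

Use the convergent recurrence hₖ = aₖ·hₖ₋₁ + hₖ₋₂ (and likewise for the denominators kₖ):
a_0 = 55: 55/1
a_1 = 54: 2971/54
a_2 = 1: 3026/55

3026/55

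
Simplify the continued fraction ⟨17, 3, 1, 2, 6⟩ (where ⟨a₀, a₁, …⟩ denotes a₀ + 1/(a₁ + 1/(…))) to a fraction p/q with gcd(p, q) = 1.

Compute successive convergents:
a_0 = 17: 17/1
a_1 = 3: 52/3
a_2 = 1: 69/4
a_3 = 2: 190/11
a_4 = 6: 1209/70

1209/70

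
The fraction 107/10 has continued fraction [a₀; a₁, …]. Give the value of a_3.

⌊107/10⌋ = 10, remainder 7
⌊10/7⌋ = 1, remainder 3
⌊7/3⌋ = 2, remainder 1
⌊3/1⌋ = 3, remainder 0

3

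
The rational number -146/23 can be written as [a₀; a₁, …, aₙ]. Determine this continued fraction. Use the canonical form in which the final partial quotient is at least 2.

Apply division with remainder until the remainder is 0:
-146 ÷ 23 → quotient -7, remainder 15
23 ÷ 15 → quotient 1, remainder 8
15 ÷ 8 → quotient 1, remainder 7
8 ÷ 7 → quotient 1, remainder 1
7 ÷ 1 → quotient 7, remainder 0

[-7; 1, 1, 1, 7]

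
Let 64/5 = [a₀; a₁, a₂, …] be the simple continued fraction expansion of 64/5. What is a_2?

64 = 12·5 + 4, so a_0 = 12
5 = 1·4 + 1, so a_1 = 1
4 = 4·1 + 0, so a_2 = 4

4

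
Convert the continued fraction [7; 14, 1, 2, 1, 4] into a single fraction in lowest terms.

Start with 4.
1 + 1/(4/1) = 1 + 1/4 = 5/4
2 + 1/(5/4) = 2 + 4/5 = 14/5
1 + 1/(14/5) = 1 + 5/14 = 19/14
14 + 1/(19/14) = 14 + 14/19 = 280/19
7 + 1/(280/19) = 7 + 19/280 = 1979/280

1979/280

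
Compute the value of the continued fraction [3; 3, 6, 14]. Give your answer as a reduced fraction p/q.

Starting at the tail and folding back:
Start with 14.
6 + 1/(14/1) = 6 + 1/14 = 85/14
3 + 1/(85/14) = 3 + 14/85 = 269/85
3 + 1/(269/85) = 3 + 85/269 = 892/269

892/269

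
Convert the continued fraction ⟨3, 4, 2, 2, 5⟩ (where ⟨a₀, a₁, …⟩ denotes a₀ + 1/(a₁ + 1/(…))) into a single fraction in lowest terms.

Start with 5.
2 + 1/(5/1) = 2 + 1/5 = 11/5
2 + 1/(11/5) = 2 + 5/11 = 27/11
4 + 1/(27/11) = 4 + 11/27 = 119/27
3 + 1/(119/27) = 3 + 27/119 = 384/119

384/119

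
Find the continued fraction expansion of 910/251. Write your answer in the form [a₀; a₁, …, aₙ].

[3; 1, 1, 1, 2, 31]

Repeatedly divide and take the remainder:
⌊910/251⌋ = 3, remainder 157
⌊251/157⌋ = 1, remainder 94
⌊157/94⌋ = 1, remainder 63
⌊94/63⌋ = 1, remainder 31
⌊63/31⌋ = 2, remainder 1
⌊31/1⌋ = 31, remainder 0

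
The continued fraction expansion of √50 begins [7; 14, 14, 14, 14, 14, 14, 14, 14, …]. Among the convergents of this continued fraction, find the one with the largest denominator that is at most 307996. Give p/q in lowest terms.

275807/39005

List convergents until the denominator exceeds the bound:
a_0 = 7: 7/1  (≤ bound)
a_1 = 14: 99/14  (≤ bound)
a_2 = 14: 1393/197  (≤ bound)
a_3 = 14: 19601/2772  (≤ bound)
a_4 = 14: 275807/39005  (≤ bound)
a_5 = 14: 3880899/548842  (> 307996, stop)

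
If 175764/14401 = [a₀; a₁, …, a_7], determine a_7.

Run the Euclidean algorithm, recording each quotient:
175764 ÷ 14401 → quotient 12, remainder 2952
14401 ÷ 2952 → quotient 4, remainder 2593
2952 ÷ 2593 → quotient 1, remainder 359
2593 ÷ 359 → quotient 7, remainder 80
359 ÷ 80 → quotient 4, remainder 39
80 ÷ 39 → quotient 2, remainder 2
39 ÷ 2 → quotient 19, remainder 1
2 ÷ 1 → quotient 2, remainder 0

2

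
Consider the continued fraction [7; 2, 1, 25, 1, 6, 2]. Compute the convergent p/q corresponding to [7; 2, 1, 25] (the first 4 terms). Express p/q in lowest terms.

Start with 25.
1 + 1/(25/1) = 1 + 1/25 = 26/25
2 + 1/(26/25) = 2 + 25/26 = 77/26
7 + 1/(77/26) = 7 + 26/77 = 565/77

565/77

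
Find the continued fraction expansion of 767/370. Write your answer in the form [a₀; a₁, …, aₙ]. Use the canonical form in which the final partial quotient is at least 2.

⌊767/370⌋ = 2, remainder 27
⌊370/27⌋ = 13, remainder 19
⌊27/19⌋ = 1, remainder 8
⌊19/8⌋ = 2, remainder 3
⌊8/3⌋ = 2, remainder 2
⌊3/2⌋ = 1, remainder 1
⌊2/1⌋ = 2, remainder 0

[2; 13, 1, 2, 2, 1, 2]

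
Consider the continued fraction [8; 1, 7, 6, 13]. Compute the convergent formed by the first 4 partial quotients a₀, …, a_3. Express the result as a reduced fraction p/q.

435/49

a_0 = 8: 8/1
a_1 = 1: 9/1
a_2 = 7: 71/8
a_3 = 6: 435/49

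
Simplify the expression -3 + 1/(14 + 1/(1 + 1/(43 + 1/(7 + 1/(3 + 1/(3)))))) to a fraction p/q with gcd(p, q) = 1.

-141549/48257

Starting at the tail and folding back:
Start with 3.
3 + 1/(3/1) = 3 + 1/3 = 10/3
7 + 1/(10/3) = 7 + 3/10 = 73/10
43 + 1/(73/10) = 43 + 10/73 = 3149/73
1 + 1/(3149/73) = 1 + 73/3149 = 3222/3149
14 + 1/(3222/3149) = 14 + 3149/3222 = 48257/3222
-3 + 1/(48257/3222) = -3 + 3222/48257 = -141549/48257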